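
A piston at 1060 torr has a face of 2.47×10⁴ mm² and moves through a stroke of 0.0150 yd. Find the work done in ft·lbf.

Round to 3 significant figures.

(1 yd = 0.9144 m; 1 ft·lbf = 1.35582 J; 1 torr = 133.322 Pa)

1060 torr → 141321 Pa
2.47×10⁴ mm² → 0.0247 m²
F = P × A = 141321 × 0.0247 = 3490.63 N
0.0150 yd → 0.013716 m
W = F × d = 3490.63 × 0.013716 = 47.8775 J
In ft·lbf: 47.8775 / 1.35582 = 35.3126 ft·lbf

35.3 ft·lbf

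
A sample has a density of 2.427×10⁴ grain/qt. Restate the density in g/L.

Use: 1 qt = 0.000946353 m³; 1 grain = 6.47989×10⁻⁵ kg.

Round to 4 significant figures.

2.427×10⁴ grain/qt × 6.47989×10⁻⁵ kg/grain ÷ 0.000946353 m³/qt = 1661.82 kg/m³
1661.82 kg/m³ ÷ 0.001 kg/g × 0.001 m³/L = 1661.82 g/L

1662 g/L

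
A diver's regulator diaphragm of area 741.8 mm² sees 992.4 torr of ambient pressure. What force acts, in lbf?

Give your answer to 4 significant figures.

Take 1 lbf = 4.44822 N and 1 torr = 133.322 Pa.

22.06 lbf

992.4 torr × 133.322 = 132309 Pa
741.8 mm² × 10⁻⁶ = 7.418×10⁻⁴ m²
F = P × A = 132309 Pa × 7.418×10⁻⁴ m² = 98.1468 N
98.1468 N ÷ (4.44822 N/lbf) = 22.0643 lbf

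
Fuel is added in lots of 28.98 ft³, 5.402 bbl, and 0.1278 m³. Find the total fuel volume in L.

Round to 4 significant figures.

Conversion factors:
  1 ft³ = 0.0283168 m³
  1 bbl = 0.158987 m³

28.98 ft³ × 0.0283168 → 0.820621 m³
5.402 bbl × 0.158987 → 0.858848 m³
0.1278 m³ (already m³)
Sum: 0.820621 + 0.858848 + 0.1278 = 1.80727 m³
In L: 1.80727 / 0.001 = 1807.27 L

1807 L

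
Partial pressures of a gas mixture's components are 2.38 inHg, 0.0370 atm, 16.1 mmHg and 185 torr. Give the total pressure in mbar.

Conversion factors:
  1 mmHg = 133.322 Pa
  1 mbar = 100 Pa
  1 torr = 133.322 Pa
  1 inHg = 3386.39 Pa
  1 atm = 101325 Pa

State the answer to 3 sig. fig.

386 mbar

2.38 inHg × 3386.39 = 8059.61 Pa
0.0370 atm × 101325 = 3749.02 Pa
16.1 mmHg × 133.322 = 2146.48 Pa
185 torr × 133.322 = 24664.6 Pa
Total: 8059.61 + 3749.02 + 2146.48 + 24664.6 = 38619.7 Pa
In mbar: 38619.7 / 100 = 386.197 mbar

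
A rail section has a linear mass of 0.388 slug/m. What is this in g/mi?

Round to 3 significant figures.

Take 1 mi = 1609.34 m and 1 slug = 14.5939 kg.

0.388 slug/m × 14.5939 kg/slug = 5.66243 kg/m
5.66243 kg/m ÷ 0.001 kg/g × 1609.34 m/mi = 9.11278×10⁶ g/mi

9.11×10⁶ g/mi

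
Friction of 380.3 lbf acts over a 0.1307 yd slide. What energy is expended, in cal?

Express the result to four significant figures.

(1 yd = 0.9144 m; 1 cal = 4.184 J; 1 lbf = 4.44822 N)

380.3 lbf × 4.44822 = 1691.66 N
0.1307 yd × 0.9144 = 0.119512 m
W = F × d = 1691.66 N × 0.119512 m = 202.174 J
202.174 J ÷ (4.184 J/cal) = 48.3207 cal

48.32 cal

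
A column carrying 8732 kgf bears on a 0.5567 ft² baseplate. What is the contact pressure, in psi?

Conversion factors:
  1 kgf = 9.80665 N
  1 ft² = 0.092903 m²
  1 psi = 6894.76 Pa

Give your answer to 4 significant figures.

8732 kgf × 9.80665 = 85631.7 N
0.5567 ft² × 0.092903 = 0.0517191 m²
P = F / A = 85631.7 N / 0.0517191 m² = 1.65571×10⁶ Pa
1.65571×10⁶ Pa ÷ (6894.76 Pa/psi) = 240.14 psi

240.1 psi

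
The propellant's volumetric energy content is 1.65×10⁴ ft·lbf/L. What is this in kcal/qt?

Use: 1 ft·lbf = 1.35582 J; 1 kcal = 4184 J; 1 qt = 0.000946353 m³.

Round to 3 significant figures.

5.06 kcal/qt

1.65×10⁴ ft·lbf/L × 1.35582 J/ft·lbf ÷ 0.001 m³/L = 2.2371×10⁷ J/m³
2.2371×10⁷ J/m³ ÷ 4184 J/kcal × 0.000946353 m³/qt = 5.05996 kcal/qt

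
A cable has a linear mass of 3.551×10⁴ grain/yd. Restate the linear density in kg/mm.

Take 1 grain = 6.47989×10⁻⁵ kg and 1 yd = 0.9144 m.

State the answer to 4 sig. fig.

0.002516 kg/mm

3.551×10⁴ grain/yd × 6.47989×10⁻⁵ kg/grain ÷ 0.9144 m/yd = 2.51641 kg/m
2.51641 kg/m × 0.001 m/mm = 0.00251641 kg/mm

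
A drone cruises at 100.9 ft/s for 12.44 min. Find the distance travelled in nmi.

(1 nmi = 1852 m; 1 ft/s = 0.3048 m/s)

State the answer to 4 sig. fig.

100.9 ft/s × 0.3048 → 30.7543 m/s
12.44 min × 60 → 746.4 s
d = v × t = 30.7543 m/s × 746.4 s = 22955 m
22955 m ÷ (1852 m/nmi) = 12.3947 nmi

12.39 nmi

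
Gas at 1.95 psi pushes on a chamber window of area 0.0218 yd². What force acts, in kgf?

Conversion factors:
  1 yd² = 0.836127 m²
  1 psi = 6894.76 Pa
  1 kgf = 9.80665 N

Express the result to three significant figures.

25.0 kgf

1.95 psi × 6894.76 = 13444.8 Pa
0.0218 yd² × 0.836127 = 0.0182276 m²
F = P × A = 13444.8 Pa × 0.0182276 m² = 245.066 N
245.066 N ÷ (9.80665 N/kgf) = 24.9898 kgf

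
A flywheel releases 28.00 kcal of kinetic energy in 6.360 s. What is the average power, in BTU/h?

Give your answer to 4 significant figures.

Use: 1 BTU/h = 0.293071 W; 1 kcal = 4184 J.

28.00 kcal × 4184 = 117152 J
P = E / t = 117152 J / 6.36 s = 18420.1 W
18420.1 W ÷ (0.293071 W/BTU/h) = 62852 BTU/h

6.285×10⁴ BTU/h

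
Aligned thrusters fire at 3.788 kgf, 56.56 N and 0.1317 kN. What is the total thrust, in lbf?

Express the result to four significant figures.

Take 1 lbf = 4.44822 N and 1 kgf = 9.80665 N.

50.67 lbf

3.788 kgf × 9.80665 → 37.1476 N
56.56 N (already N)
0.1317 kN × 1000 → 131.7 N
Sum: 37.1476 + 56.56 + 131.7 = 225.408 N
In lbf: 225.408 / 4.44822 = 50.6738 lbf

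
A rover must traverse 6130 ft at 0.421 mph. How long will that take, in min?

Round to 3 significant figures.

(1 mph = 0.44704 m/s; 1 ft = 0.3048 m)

6130 ft × 0.3048 = 1868.42 m
0.421 mph × 0.44704 = 0.188204 m/s
t = d / v = 1868.42 m / 0.188204 m/s = 9927.63 s
9927.63 s ÷ (60 s/min) = 165.46 min

165 min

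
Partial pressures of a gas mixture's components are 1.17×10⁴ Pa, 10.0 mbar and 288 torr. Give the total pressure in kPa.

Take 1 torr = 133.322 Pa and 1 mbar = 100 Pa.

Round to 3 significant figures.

1.17×10⁴ Pa (already Pa)
10.0 mbar × 100 → 1000 Pa
288 torr × 133.322 → 38396.7 Pa
Sum: 11700 + 1000 + 38396.7 = 51096.7 Pa
In kPa: 51096.7 / 1000 = 51.0967 kPa

51.1 kPa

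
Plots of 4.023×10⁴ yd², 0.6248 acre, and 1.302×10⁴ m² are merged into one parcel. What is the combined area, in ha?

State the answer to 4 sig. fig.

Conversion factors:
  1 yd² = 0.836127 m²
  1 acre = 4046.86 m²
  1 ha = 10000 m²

4.023×10⁴ yd² × 0.836127 → 33637.4 m²
0.6248 acre × 4046.86 → 2528.48 m²
1.302×10⁴ m² (already m²)
Combined: 33637.4 + 2528.48 + 13020 = 49185.9 m²
In ha: 49185.9 / 10000 = 4.91859 ha

4.919 ha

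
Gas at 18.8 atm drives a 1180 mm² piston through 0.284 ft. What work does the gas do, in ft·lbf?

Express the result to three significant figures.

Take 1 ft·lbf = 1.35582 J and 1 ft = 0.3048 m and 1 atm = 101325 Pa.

18.8 atm → 1.90491×10⁶ Pa
1180 mm² → 0.00118 m²
F = P × A = 1.90491×10⁶ × 0.00118 = 2247.79 N
0.284 ft → 0.0865632 m
W = F × d = 2247.79 × 0.0865632 = 194.576 J
In ft·lbf: 194.576 / 1.35582 = 143.512 ft·lbf

144 ft·lbf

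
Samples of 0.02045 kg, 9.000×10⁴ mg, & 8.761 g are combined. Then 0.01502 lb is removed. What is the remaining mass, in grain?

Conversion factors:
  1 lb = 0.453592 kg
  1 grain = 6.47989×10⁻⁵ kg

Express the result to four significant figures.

0.02045 kg (already kg)
9.000×10⁴ mg × 10⁻⁶ → 0.09 kg
8.761 g × 0.001 → 0.008761 kg
0.01502 lb × 0.453592 → 0.00681295 kg
Net: 0.02045 + 0.09 + 0.008761 − 0.00681295 = 0.112398 kg
In grain: 0.112398 / 6.47989×10⁻⁵ = 1734.57 grain

1735 grain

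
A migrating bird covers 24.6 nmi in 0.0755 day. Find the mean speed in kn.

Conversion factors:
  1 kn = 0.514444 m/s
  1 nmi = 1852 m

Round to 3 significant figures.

24.6 nmi × 1852 → 45559.2 m
0.0755 day × 86400 → 6523.2 s
v = d / t = 45559.2 m / 6523.2 s = 6.98418 m/s
6.98418 m/s ÷ (0.514444 m/s/kn) = 13.5762 kn

13.6 kn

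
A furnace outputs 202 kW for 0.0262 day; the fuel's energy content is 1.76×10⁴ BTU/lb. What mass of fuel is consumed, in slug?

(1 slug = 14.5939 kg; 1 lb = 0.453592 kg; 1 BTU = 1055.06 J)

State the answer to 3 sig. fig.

0.765 slug

202 kW → 202000 W
0.0262 day → 2263.68 s
E = P × t = 202000 × 2263.68 = 4.57263×10⁸ J
1.76×10⁴ BTU/lb → 4.09378×10⁷ J/kg
m = E / e_s = 4.57263×10⁸ / 4.09378×10⁷ = 11.1697 kg
In slug: 11.1697 / 14.5939 = 0.765368 slug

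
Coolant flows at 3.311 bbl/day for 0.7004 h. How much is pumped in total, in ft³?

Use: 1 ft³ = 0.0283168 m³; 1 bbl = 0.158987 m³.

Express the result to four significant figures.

0.5425 ft³

3.311 bbl/day → 6.09266×10⁻⁶ m³/s
0.7004 h → 2521.44 s
V = Q × t = 6.09266×10⁻⁶ × 2521.44 = 0.0153623 m³
In ft³: 0.0153623 / 0.0283168 = 0.542515 ft³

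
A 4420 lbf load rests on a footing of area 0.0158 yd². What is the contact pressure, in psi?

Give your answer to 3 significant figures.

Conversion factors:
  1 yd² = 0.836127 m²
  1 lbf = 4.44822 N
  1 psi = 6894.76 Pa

4420 lbf × 4.44822 → 19661.1 N
0.0158 yd² × 0.836127 → 0.0132108 m²
P = F / A = 19661.1 N / 0.0132108 m² = 1.48826×10⁶ Pa
1.48826×10⁶ Pa ÷ (6894.76 Pa/psi) = 215.854 psi

216 psi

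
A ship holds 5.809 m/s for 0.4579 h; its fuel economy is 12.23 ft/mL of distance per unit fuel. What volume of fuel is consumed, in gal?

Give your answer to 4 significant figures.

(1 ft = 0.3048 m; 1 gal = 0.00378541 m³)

0.6786 gal

0.4579 h → 1648.44 s
d = v × t = 5.809 × 1648.44 = 9575.79 m
12.23 ft/mL → 3.7277×10⁶ m/m³
V = d / (distance per unit fuel) = 9575.79 / 3.7277×10⁶ = 0.00256882 m³
In gal: 0.00256882 / 0.00378541 = 0.678611 gal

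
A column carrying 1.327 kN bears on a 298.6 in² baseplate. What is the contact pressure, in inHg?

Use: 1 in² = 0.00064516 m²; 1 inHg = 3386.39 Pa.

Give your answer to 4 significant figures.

2.034 inHg

1.327 kN × 1000 = 1327 N
298.6 in² × 0.00064516 = 0.192645 m²
P = F / A = 1327 N / 0.192645 m² = 6888.32 Pa
6888.32 Pa ÷ (3386.39 Pa/inHg) = 2.03412 inHg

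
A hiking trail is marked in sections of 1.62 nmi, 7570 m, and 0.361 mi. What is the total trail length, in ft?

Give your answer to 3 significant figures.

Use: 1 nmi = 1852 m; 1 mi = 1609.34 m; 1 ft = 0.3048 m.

3.66×10⁴ ft

1.62 nmi × 1852 = 3000.24 m
7570 m (already m)
0.361 mi × 1609.34 = 580.972 m
Sum: 3000.24 + 7570 + 580.972 = 11151.2 m
In ft: 11151.2 / 0.3048 = 36585.3 ft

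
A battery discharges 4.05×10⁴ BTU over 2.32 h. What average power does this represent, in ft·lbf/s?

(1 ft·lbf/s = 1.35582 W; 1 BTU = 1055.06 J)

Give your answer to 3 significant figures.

3770 ft·lbf/s

4.05×10⁴ BTU × 1055.06 = 4.27299×10⁷ J
2.32 h × 3600 = 8352 s
P = E / t = 4.27299×10⁷ J / 8352 s = 5116.13 W
5116.13 W ÷ (1.35582 W/ft·lbf/s) = 3773.46 ft·lbf/s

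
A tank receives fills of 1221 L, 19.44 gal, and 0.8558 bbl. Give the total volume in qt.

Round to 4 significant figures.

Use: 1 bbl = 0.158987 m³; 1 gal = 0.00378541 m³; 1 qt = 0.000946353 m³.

1512 qt

1221 L × 0.001 = 1.221 m³
19.44 gal × 0.00378541 = 0.0735884 m³
0.8558 bbl × 0.158987 = 0.136061 m³
Sum: 1.221 + 0.0735884 + 0.136061 = 1.43065 m³
In qt: 1.43065 / 0.000946353 = 1511.75 qt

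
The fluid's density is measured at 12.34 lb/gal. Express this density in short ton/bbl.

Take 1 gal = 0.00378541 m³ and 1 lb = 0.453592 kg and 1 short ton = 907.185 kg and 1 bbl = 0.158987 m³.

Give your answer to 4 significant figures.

0.2591 short ton/bbl

12.34 lb/gal × 0.453592 kg/lb ÷ 0.00378541 m³/gal = 1478.66 kg/m³
1478.66 kg/m³ ÷ 907.185 kg/short ton × 0.158987 m³/bbl = 0.25914 short ton/bbl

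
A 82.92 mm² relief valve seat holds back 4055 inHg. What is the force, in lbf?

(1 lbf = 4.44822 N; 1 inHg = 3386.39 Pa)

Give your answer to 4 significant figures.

256.0 lbf

4055 inHg × 3386.39 → 1.37318×10⁷ Pa
82.92 mm² × 10⁻⁶ → 8.292×10⁻⁵ m²
F = P × A = 1.37318×10⁷ Pa × 8.292×10⁻⁵ m² = 1138.64 N
1138.64 N ÷ (4.44822 N/lbf) = 255.977 lbf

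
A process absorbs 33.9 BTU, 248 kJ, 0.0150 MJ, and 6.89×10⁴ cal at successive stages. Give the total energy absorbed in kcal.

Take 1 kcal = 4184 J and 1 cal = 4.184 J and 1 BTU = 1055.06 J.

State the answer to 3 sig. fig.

33.9 BTU × 1055.06 = 35766.5 J
248 kJ × 1000 = 248000 J
0.0150 MJ × 1000000 = 15000 J
6.89×10⁴ cal × 4.184 = 288278 J
Sum: 35766.5 + 248000 + 15000 + 288278 = 587044 J
In kcal: 587044 / 4184 = 140.307 kcal

140 kcal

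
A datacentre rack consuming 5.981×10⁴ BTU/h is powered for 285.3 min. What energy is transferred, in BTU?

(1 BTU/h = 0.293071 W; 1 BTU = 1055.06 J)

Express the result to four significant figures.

2.844×10⁵ BTU

5.981×10⁴ BTU/h × 0.293071 → 17528.6 W
285.3 min × 60 → 17118 s
E = P × t = 17528.6 W × 17118 s = 3.00055×10⁸ J
3.00055×10⁸ J ÷ (1055.06 J/BTU) = 284396 BTU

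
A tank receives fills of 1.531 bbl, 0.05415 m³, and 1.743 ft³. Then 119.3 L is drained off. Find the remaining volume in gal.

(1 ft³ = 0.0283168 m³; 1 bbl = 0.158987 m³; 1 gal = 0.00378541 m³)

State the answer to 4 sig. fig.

60.13 gal

1.531 bbl × 0.158987 = 0.243409 m³
0.05415 m³ (already m³)
1.743 ft³ × 0.0283168 = 0.0493562 m³
119.3 L × 0.001 = 0.1193 m³
Result: 0.243409 + 0.05415 + 0.0493562 − 0.1193 = 0.227615 m³
In gal: 0.227615 / 0.00378541 = 60.1296 gal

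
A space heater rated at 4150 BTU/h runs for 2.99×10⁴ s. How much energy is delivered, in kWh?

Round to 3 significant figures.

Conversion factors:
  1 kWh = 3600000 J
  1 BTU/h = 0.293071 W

4150 BTU/h × 0.293071 → 1216.24 W
E = P × t = 1216.24 W × 29900 s = 3.63656×10⁷ J
3.63656×10⁷ J ÷ (3600000 J/kWh) = 10.1016 kWh

10.1 kWh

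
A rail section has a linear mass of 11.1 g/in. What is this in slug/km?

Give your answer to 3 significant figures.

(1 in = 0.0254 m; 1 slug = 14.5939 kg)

29.9 slug/km

11.1 g/in × 0.001 kg/g ÷ 0.0254 m/in = 0.437008 kg/m
0.437008 kg/m ÷ 14.5939 kg/slug × 1000 m/km = 29.9446 slug/km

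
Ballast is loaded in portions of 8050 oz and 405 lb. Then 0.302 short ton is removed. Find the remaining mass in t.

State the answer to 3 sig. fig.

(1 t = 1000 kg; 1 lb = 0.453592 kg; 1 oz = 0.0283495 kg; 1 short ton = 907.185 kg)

8050 oz × 0.0283495 = 228.213 kg
405 lb × 0.453592 = 183.705 kg
0.302 short ton × 907.185 = 273.97 kg
Net: 228.213 + 183.705 − 273.97 = 137.948 kg
In t: 137.948 / 1000 = 0.137948 t

0.138 t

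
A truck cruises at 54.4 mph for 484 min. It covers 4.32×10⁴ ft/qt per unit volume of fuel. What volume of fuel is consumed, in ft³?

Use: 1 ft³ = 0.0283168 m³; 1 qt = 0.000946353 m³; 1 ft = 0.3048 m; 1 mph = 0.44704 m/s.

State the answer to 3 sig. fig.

54.4 mph → 24.319 m/s
484 min → 29040 s
d = v × t = 24.319 × 29040 = 706224 m
4.32×10⁴ ft/qt → 1.39138×10⁷ m/m³
V = d / (distance per unit fuel) = 706224 / 1.39138×10⁷ = 0.0507571 m³
In ft³: 0.0507571 / 0.0283168 = 1.79247 ft³

1.79 ft³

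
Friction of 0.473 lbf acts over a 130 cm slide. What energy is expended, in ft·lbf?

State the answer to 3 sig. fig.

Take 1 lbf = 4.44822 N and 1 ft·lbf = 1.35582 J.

2.02 ft·lbf

0.473 lbf × 4.44822 = 2.10401 N
130 cm × 0.01 = 1.3 m
W = F × d = 2.10401 N × 1.3 m = 2.73521 J
2.73521 J ÷ (1.35582 J/ft·lbf) = 2.01738 ft·lbf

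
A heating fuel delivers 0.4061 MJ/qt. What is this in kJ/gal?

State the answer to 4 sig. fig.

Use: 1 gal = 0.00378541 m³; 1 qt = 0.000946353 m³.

1624 kJ/gal

0.4061 MJ/qt × 1000000 J/MJ ÷ 0.000946353 m³/qt = 4.29121×10⁸ J/m³
4.29121×10⁸ J/m³ ÷ 1000 J/kJ × 0.00378541 m³/gal = 1624.4 kJ/gal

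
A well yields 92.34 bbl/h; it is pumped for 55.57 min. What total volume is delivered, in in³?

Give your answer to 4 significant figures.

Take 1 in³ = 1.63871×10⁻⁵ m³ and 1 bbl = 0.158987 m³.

92.34 bbl/h → 0.00407802 m³/s
55.57 min → 3334.2 s
V = Q × t = 0.00407802 × 3334.2 = 13.5969 m³
In in³: 13.5969 / 1.63871×10⁻⁵ = 829732 in³

8.297×10⁵ in³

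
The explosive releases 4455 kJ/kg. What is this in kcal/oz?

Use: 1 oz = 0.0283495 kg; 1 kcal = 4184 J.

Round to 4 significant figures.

4455 kJ/kg × 1000 J/kJ = 4.455×10⁶ J/kg
4.455×10⁶ J/kg ÷ 4184 J/kcal × 0.0283495 kg/oz = 30.1857 kcal/oz

30.19 kcal/oz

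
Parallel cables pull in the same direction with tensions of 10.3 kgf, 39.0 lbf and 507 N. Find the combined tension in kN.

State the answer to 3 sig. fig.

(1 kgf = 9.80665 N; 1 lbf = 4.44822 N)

0.781 kN

10.3 kgf × 9.80665 → 101.008 N
39.0 lbf × 4.44822 → 173.481 N
507 N (already N)
Combined: 101.008 + 173.481 + 507 = 781.489 N
In kN: 781.489 / 1000 = 0.781489 kN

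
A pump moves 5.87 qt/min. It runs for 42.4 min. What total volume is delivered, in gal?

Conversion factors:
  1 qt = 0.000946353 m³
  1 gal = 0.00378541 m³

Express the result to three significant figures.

5.87 qt/min → 9.25849×10⁻⁵ m³/s
42.4 min → 2544 s
V = Q × t = 9.25849×10⁻⁵ × 2544 = 0.235536 m³
In gal: 0.235536 / 0.00378541 = 62.2221 gal

62.2 gal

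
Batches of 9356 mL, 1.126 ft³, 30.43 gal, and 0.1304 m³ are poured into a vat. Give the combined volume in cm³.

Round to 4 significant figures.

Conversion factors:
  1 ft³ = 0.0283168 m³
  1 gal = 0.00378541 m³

2.868×10⁵ cm³

9356 mL × 10⁻⁶ = 0.009356 m³
1.126 ft³ × 0.0283168 = 0.0318847 m³
30.43 gal × 0.00378541 = 0.11519 m³
0.1304 m³ (already m³)
Total: 0.009356 + 0.0318847 + 0.11519 + 0.1304 = 0.286831 m³
In cm³: 0.286831 / 10⁻⁶ = 286831 cm³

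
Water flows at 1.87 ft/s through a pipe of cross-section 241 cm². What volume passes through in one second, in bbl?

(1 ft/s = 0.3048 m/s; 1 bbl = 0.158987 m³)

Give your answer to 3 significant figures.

1.87 ft/s × 0.3048 → 0.569976 m/s
241 cm² × 0.0001 → 0.0241 m²
V = v × A × t = 0.569976 m/s × 0.0241 m² × 1 s = 0.0137364 m³
0.0137364 m³ ÷ (0.158987 m³/bbl) = 0.0863995 bbl

0.0864 bbl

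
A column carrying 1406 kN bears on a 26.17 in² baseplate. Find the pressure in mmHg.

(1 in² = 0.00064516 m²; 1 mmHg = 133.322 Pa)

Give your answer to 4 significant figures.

6.246×10⁵ mmHg

1406 kN × 1000 = 1.406×10⁶ N
26.17 in² × 0.00064516 = 0.0168838 m²
P = F / A = 1.406×10⁶ N / 0.0168838 m² = 8.32751×10⁷ Pa
8.32751×10⁷ Pa ÷ (133.322 Pa/mmHg) = 624616 mmHg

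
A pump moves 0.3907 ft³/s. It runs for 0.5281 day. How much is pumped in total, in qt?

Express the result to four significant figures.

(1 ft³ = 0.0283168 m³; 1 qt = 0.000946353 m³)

5.334×10⁵ qt

0.3907 ft³/s → 0.0110634 m³/s
0.5281 day → 45627.8 s
V = Q × t = 0.0110634 × 45627.8 = 504.799 m³
In qt: 504.799 / 0.000946353 = 533415 qt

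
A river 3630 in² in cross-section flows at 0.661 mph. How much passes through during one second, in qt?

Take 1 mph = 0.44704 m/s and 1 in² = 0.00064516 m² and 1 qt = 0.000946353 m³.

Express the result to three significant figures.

0.661 mph × 0.44704 = 0.295493 m/s
3630 in² × 0.00064516 = 2.34193 m²
V = v × A × t = 0.295493 m/s × 2.34193 m² × 1 s = 0.692024 m³
0.692024 m³ ÷ (0.000946353 m³/qt) = 731.254 qt

731 qt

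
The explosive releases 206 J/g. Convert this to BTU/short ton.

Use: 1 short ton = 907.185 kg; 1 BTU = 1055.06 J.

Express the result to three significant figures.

206 J/g ÷ 0.001 kg/g = 206000 J/kg
206000 J/kg ÷ 1055.06 J/BTU × 907.185 kg/short ton = 177127 BTU/short ton

1.77×10⁵ BTU/short ton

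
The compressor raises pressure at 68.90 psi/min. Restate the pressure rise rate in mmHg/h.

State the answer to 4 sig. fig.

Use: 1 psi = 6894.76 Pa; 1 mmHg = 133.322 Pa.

68.90 psi/min × 6894.76 Pa/psi ÷ 60 s/min = 7917.48 Pa/s
7917.48 Pa/s ÷ 133.322 Pa/mmHg × 3600 s/h = 213790 mmHg/h

2.138×10⁵ mmHg/h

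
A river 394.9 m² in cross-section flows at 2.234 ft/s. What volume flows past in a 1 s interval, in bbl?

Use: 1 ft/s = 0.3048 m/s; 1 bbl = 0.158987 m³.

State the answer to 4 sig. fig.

1691 bbl

2.234 ft/s × 0.3048 = 0.680923 m/s
V = v × A × t = 0.680923 m/s × 394.9 m² × 1 s = 268.896 m³
268.896 m³ ÷ (0.158987 m³/bbl) = 1691.31 bbl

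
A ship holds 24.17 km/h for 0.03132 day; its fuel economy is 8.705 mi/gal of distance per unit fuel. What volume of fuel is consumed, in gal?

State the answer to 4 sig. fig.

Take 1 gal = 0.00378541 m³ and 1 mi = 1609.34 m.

24.17 km/h → 6.71389 m/s
0.03132 day → 2706.05 s
d = v × t = 6.71389 × 2706.05 = 18168.1 m
8.705 mi/gal → 3.70087×10⁶ m/m³
V = d / (distance per unit fuel) = 18168.1 / 3.70087×10⁶ = 0.00490914 m³
In gal: 0.00490914 / 0.00378541 = 1.29686 gal

1.297 gal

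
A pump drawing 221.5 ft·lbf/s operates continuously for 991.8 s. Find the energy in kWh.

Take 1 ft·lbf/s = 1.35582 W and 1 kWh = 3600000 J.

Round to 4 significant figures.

0.08274 kWh

221.5 ft·lbf/s × 1.35582 → 300.314 W
E = P × t = 300.314 W × 991.8 s = 297851 J
297851 J ÷ (3600000 J/kWh) = 0.0827364 kWh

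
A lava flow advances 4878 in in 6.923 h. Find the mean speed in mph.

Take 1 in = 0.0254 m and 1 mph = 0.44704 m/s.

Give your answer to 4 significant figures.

0.01112 mph

4878 in × 0.0254 = 123.901 m
6.923 h × 3600 = 24922.8 s
v = d / t = 123.901 m / 24922.8 s = 0.00497139 m/s
0.00497139 m/s ÷ (0.44704 m/s/mph) = 0.0111207 mph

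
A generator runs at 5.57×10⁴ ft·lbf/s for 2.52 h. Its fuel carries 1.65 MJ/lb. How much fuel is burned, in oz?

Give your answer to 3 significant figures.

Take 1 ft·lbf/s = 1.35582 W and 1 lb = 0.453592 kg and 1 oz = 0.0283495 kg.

5.57×10⁴ ft·lbf/s → 75519.2 W
2.52 h → 9072 s
E = P × t = 75519.2 × 9072 = 6.8511×10⁸ J
1.65 MJ/lb → 3.63763×10⁶ J/kg
m = E / e_s = 6.8511×10⁸ / 3.63763×10⁶ = 188.34 kg
In oz: 188.34 / 0.0283495 = 6643.5 oz

6640 oz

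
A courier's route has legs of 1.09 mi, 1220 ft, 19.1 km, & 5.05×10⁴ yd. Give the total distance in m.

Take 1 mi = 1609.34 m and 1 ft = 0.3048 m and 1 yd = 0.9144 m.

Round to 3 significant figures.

6.74×10⁴ m

1.09 mi × 1609.34 = 1754.18 m
1220 ft × 0.3048 = 371.856 m
19.1 km × 1000 = 19100 m
5.05×10⁴ yd × 0.9144 = 46177.2 m
Sum: 1754.18 + 371.856 + 19100 + 46177.2 = 67403.2 m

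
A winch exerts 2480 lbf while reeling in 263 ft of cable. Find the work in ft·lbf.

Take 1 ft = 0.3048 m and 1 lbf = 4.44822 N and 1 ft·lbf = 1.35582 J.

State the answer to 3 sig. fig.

6.52×10⁵ ft·lbf

2480 lbf × 4.44822 → 11031.6 N
263 ft × 0.3048 → 80.1624 m
W = F × d = 11031.6 N × 80.1624 m = 884320 J
884320 J ÷ (1.35582 J/ft·lbf) = 652240 ft·lbf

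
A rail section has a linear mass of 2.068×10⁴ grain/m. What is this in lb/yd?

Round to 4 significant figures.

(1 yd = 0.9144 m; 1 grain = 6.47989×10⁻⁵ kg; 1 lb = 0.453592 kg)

2.701 lb/yd

2.068×10⁴ grain/m × 6.47989×10⁻⁵ kg/grain = 1.34004 kg/m
1.34004 kg/m ÷ 0.453592 kg/lb × 0.9144 m/yd = 2.7014 lb/yd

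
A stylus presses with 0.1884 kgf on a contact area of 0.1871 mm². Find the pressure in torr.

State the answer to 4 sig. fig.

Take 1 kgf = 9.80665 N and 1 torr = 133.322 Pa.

7.407×10⁴ torr

0.1884 kgf × 9.80665 = 1.84757 N
0.1871 mm² × 10⁻⁶ = 1.871×10⁻⁷ m²
P = F / A = 1.84757 N / 1.871×10⁻⁷ m² = 9.87477×10⁶ Pa
9.87477×10⁶ Pa ÷ (133.322 Pa/torr) = 74067.1 torr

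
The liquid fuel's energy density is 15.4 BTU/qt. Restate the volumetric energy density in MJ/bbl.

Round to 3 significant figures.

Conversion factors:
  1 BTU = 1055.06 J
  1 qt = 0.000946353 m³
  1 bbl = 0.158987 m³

15.4 BTU/qt × 1055.06 J/BTU ÷ 0.000946353 m³/qt = 1.7169×10⁷ J/m³
1.7169×10⁷ J/m³ ÷ 1000000 J/MJ × 0.158987 m³/bbl = 2.72965 MJ/bbl

2.73 MJ/bbl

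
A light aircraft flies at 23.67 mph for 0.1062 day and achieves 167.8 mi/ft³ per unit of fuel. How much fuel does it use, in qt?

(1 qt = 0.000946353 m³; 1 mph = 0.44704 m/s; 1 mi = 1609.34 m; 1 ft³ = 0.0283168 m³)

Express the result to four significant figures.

23.67 mph → 10.5814 m/s
0.1062 day → 9175.68 s
d = v × t = 10.5814 × 9175.68 = 97091.5 m
167.8 mi/ft³ → 9.53664×10⁶ m/m³
V = d / (distance per unit fuel) = 97091.5 / 9.53664×10⁶ = 0.0101809 m³
In qt: 0.0101809 / 0.000946353 = 10.758 qt

10.76 qt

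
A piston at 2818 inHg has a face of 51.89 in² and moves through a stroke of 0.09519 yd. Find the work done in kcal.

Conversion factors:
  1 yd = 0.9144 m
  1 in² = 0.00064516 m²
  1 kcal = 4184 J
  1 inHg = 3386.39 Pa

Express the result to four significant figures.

2818 inHg → 9.54285×10⁶ Pa
51.89 in² → 0.0334774 m²
F = P × A = 9.54285×10⁶ × 0.0334774 = 319470 N
0.09519 yd → 0.0870417 m
W = F × d = 319470 × 0.0870417 = 27807.2 J
In kcal: 27807.2 / 4184 = 6.64608 kcal

6.646 kcal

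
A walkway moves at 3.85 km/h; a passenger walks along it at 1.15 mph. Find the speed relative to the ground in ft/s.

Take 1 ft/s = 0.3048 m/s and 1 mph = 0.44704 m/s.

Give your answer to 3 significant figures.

3.85 km/h × (1/3.6) = 1.06944 m/s
1.15 mph × 0.44704 = 0.514096 m/s
Sum: 1.06944 + 0.514096 = 1.58354 m/s
In ft/s: 1.58354 / 0.3048 = 5.19534 ft/s

5.20 ft/s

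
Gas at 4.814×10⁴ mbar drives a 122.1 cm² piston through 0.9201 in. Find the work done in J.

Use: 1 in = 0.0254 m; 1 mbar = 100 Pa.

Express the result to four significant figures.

4.814×10⁴ mbar → 4.814×10⁶ Pa
122.1 cm² → 0.01221 m²
F = P × A = 4.814×10⁶ × 0.01221 = 58778.9 N
0.9201 in → 0.0233705 m
W = F × d = 58778.9 × 0.0233705 = 1373.69 J

1374 J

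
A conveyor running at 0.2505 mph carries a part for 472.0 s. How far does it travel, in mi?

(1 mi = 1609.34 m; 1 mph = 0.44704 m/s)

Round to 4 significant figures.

0.03284 mi

0.2505 mph × 0.44704 = 0.111984 m/s
d = v × t = 0.111984 m/s × 472 s = 52.8564 m
52.8564 m ÷ (1609.34 m/mi) = 0.0328435 mi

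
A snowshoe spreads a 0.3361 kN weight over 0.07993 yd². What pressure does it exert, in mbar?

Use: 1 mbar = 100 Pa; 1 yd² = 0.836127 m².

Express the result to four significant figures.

50.29 mbar

0.3361 kN × 1000 → 336.1 N
0.07993 yd² × 0.836127 → 0.0668316 m²
P = F / A = 336.1 N / 0.0668316 m² = 5029.06 Pa
5029.06 Pa ÷ (100 Pa/mbar) = 50.2906 mbar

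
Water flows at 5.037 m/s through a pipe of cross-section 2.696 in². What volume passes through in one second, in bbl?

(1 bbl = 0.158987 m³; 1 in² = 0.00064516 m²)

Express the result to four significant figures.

2.696 in² × 0.00064516 → 0.00173935 m²
V = v × A × t = 5.037 m/s × 0.00173935 m² × 1 s = 0.00876111 m³
0.00876111 m³ ÷ (0.158987 m³/bbl) = 0.0551058 bbl

0.05511 bbl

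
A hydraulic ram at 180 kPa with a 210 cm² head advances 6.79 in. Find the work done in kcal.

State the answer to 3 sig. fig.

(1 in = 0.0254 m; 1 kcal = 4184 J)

180 kPa → 180000 Pa
210 cm² → 0.021 m²
F = P × A = 180000 × 0.021 = 3780 N
6.79 in → 0.172466 m
W = F × d = 3780 × 0.172466 = 651.921 J
In kcal: 651.921 / 4184 = 0.155813 kcal

0.156 kcal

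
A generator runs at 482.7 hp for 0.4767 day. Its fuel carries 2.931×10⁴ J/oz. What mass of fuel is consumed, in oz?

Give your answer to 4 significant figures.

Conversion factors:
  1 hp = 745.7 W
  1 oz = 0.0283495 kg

482.7 hp → 359949 W
0.4767 day → 41186.9 s
E = P × t = 359949 × 41186.9 = 1.48252×10¹⁰ J
2.931×10⁴ J/oz → 1.03388×10⁶ J/kg
m = E / e_s = 1.48252×10¹⁰ / 1.03388×10⁶ = 14339.4 kg
In oz: 14339.4 / 0.0283495 = 505808 oz

5.058×10⁵ oz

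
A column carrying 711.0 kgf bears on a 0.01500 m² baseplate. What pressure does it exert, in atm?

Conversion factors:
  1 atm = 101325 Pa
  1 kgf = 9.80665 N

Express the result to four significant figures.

4.588 atm

711.0 kgf × 9.80665 = 6972.53 N
P = F / A = 6972.53 N / 0.015 m² = 464835 Pa
464835 Pa ÷ (101325 Pa/atm) = 4.58756 atm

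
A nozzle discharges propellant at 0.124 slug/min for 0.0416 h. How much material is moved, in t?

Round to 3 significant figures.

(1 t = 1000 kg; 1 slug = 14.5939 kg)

0.124 slug/min → 0.0301607 kg/s
0.0416 h → 149.76 s
m = ṁ × t = 0.0301607 × 149.76 = 4.51687 kg
In t: 4.51687 / 1000 = 0.00451687 t

0.00452 t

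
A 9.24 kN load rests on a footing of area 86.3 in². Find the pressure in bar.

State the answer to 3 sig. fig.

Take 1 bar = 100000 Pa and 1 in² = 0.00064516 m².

1.66 bar

9.24 kN × 1000 = 9240 N
86.3 in² × 0.00064516 = 0.0556773 m²
P = F / A = 9240 N / 0.0556773 m² = 165956 Pa
165956 Pa ÷ (100000 Pa/bar) = 1.65956 bar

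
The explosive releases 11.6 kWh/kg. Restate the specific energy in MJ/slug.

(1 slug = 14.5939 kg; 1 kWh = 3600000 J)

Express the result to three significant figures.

609 MJ/slug

11.6 kWh/kg × 3600000 J/kWh = 4.176×10⁷ J/kg
4.176×10⁷ J/kg ÷ 1000000 J/MJ × 14.5939 kg/slug = 609.441 MJ/slug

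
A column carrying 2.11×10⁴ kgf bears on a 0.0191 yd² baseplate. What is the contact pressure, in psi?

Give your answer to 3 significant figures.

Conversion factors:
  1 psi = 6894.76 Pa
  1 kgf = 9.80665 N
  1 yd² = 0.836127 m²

2.11×10⁴ kgf × 9.80665 = 206920 N
0.0191 yd² × 0.836127 = 0.01597 m²
P = F / A = 206920 N / 0.01597 m² = 1.29568×10⁷ Pa
1.29568×10⁷ Pa ÷ (6894.76 Pa/psi) = 1879.22 psi

1880 psi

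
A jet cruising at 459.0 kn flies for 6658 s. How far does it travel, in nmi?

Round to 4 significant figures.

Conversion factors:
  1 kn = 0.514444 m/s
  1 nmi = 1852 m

459.0 kn × 0.514444 = 236.13 m/s
d = v × t = 236.13 m/s × 6658 s = 1.57215×10⁶ m
1.57215×10⁶ m ÷ (1852 m/nmi) = 848.893 nmi

848.9 nmi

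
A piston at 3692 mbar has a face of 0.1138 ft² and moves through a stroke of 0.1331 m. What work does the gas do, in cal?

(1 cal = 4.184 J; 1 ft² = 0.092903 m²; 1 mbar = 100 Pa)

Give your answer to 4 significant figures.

124.2 cal

3692 mbar → 369200 Pa
0.1138 ft² → 0.0105724 m²
F = P × A = 369200 × 0.0105724 = 3903.33 N
W = F × d = 3903.33 × 0.1331 = 519.533 J
In cal: 519.533 / 4.184 = 124.171 cal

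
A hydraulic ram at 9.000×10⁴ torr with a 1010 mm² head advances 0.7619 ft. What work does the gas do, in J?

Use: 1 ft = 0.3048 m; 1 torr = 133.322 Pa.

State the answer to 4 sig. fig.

2814 J

9.000×10⁴ torr → 1.1999×10⁷ Pa
1010 mm² → 0.00101 m²
F = P × A = 1.1999×10⁷ × 0.00101 = 12119 N
0.7619 ft → 0.232227 m
W = F × d = 12119 × 0.232227 = 2814.36 J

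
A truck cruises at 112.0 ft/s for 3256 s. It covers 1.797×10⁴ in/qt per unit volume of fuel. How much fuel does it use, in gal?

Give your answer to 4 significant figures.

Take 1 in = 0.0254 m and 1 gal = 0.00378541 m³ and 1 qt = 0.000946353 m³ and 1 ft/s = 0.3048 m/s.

60.88 gal

112.0 ft/s → 34.1376 m/s
d = v × t = 34.1376 × 3256 = 111152 m
1.797×10⁴ in/qt → 482313 m/m³
V = d / (distance per unit fuel) = 111152 / 482313 = 0.230456 m³
In gal: 0.230456 / 0.00378541 = 60.8801 gal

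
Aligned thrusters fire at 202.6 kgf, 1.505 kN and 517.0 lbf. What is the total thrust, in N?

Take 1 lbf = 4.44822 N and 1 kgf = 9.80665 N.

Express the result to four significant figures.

5792 N

202.6 kgf × 9.80665 → 1986.83 N
1.505 kN × 1000 → 1505 N
517.0 lbf × 4.44822 → 2299.73 N
Sum: 1986.83 + 1505 + 2299.73 = 5791.56 N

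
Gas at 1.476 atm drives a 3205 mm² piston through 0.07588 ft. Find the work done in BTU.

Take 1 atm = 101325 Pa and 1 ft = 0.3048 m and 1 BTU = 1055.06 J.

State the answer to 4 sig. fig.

0.01051 BTU

1.476 atm → 149556 Pa
3205 mm² → 0.003205 m²
F = P × A = 149556 × 0.003205 = 479.327 N
0.07588 ft → 0.0231282 m
W = F × d = 479.327 × 0.0231282 = 11.086 J
In BTU: 11.086 / 1055.06 = 0.0105075 BTU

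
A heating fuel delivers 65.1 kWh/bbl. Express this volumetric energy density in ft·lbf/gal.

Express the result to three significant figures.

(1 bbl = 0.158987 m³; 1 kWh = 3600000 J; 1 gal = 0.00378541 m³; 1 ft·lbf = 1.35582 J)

4.12×10⁶ ft·lbf/gal

65.1 kWh/bbl × 3600000 J/kWh ÷ 0.158987 m³/bbl = 1.47408×10⁹ J/m³
1.47408×10⁹ J/m³ ÷ 1.35582 J/ft·lbf × 0.00378541 m³/gal = 4.11559×10⁶ ft·lbf/gal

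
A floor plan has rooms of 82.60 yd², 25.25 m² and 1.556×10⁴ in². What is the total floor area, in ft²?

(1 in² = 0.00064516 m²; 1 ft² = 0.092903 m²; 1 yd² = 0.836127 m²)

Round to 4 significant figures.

1123 ft²

82.60 yd² × 0.836127 = 69.0641 m²
25.25 m² (already m²)
1.556×10⁴ in² × 0.00064516 = 10.0387 m²
Combined: 69.0641 + 25.25 + 10.0387 = 104.353 m²
In ft²: 104.353 / 0.092903 = 1123.25 ft²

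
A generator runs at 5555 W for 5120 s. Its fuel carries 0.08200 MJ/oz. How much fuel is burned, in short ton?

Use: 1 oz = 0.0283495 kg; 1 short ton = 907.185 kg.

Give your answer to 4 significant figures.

0.01084 short ton

E = P × t = 5555 × 5120 = 2.84416×10⁷ J
0.08200 MJ/oz → 2.89247×10⁶ J/kg
m = E / e_s = 2.84416×10⁷ / 2.89247×10⁶ = 9.83298 kg
In short ton: 9.83298 / 907.185 = 0.010839 short ton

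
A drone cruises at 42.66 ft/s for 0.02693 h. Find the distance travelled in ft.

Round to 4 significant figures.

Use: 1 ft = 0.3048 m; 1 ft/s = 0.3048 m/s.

42.66 ft/s × 0.3048 → 13.0028 m/s
0.02693 h × 3600 → 96.948 s
d = v × t = 13.0028 m/s × 96.948 s = 1260.6 m
1260.6 m ÷ (0.3048 m/ft) = 4135.83 ft

4136 ft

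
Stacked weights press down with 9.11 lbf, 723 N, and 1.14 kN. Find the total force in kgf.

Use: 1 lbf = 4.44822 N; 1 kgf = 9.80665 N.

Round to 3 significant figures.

9.11 lbf × 4.44822 = 40.5233 N
723 N (already N)
1.14 kN × 1000 = 1140 N
Sum: 40.5233 + 723 + 1140 = 1903.52 N
In kgf: 1903.52 / 9.80665 = 194.105 kgf

194 kgf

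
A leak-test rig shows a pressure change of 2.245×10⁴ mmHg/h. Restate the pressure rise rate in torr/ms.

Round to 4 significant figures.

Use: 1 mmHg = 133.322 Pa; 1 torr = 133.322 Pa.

2.245×10⁴ mmHg/h × 133.322 Pa/mmHg ÷ 3600 s/h = 831.411 Pa/s
831.411 Pa/s ÷ 133.322 Pa/torr × 0.001 s/ms = 0.00623611 torr/ms

0.006236 torr/ms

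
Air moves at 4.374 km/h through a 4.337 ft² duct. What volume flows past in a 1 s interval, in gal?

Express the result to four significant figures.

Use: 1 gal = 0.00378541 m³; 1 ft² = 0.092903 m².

129.3 gal

4.374 km/h × (1/3.6) → 1.215 m/s
4.337 ft² × 0.092903 → 0.40292 m²
V = v × A × t = 1.215 m/s × 0.40292 m² × 1 s = 0.489548 m³
0.489548 m³ ÷ (0.00378541 m³/gal) = 129.325 gal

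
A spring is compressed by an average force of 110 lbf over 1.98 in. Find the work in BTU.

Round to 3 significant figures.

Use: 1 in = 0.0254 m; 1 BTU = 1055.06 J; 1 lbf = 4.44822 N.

110 lbf × 4.44822 = 489.304 N
1.98 in × 0.0254 = 0.050292 m
W = F × d = 489.304 N × 0.050292 m = 24.6081 J
24.6081 J ÷ (1055.06 J/BTU) = 0.0233239 BTU

0.0233 BTU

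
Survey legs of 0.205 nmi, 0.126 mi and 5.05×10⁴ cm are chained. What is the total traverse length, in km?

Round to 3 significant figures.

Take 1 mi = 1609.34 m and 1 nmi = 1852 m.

1.09 km

0.205 nmi × 1852 = 379.66 m
0.126 mi × 1609.34 = 202.777 m
5.05×10⁴ cm × 0.01 = 505 m
Sum: 379.66 + 202.777 + 505 = 1087.44 m
In km: 1087.44 / 1000 = 1.08744 km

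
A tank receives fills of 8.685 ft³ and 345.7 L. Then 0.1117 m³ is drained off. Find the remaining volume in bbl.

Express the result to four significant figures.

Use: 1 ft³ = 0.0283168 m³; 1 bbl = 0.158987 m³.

3.019 bbl

8.685 ft³ × 0.0283168 = 0.245931 m³
345.7 L × 0.001 = 0.3457 m³
0.1117 m³ (already m³)
Net: 0.245931 + 0.3457 − 0.1117 = 0.479931 m³
In bbl: 0.479931 / 0.158987 = 3.01868 bbl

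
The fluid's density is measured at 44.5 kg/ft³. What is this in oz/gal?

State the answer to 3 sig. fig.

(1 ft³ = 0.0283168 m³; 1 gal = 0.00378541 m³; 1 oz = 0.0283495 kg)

44.5 kg/ft³ ÷ 0.0283168 m³/ft³ = 1571.51 kg/m³
1571.51 kg/m³ ÷ 0.0283495 kg/oz × 0.00378541 m³/gal = 209.838 oz/gal

210 oz/gal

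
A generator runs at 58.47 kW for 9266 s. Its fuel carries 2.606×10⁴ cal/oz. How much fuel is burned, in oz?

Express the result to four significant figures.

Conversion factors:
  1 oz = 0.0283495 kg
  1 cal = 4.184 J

58.47 kW → 58470 W
E = P × t = 58470 × 9266 = 5.41783×10⁸ J
2.606×10⁴ cal/oz → 3.8461×10⁶ J/kg
m = E / e_s = 5.41783×10⁸ / 3.8461×10⁶ = 140.866 kg
In oz: 140.866 / 0.0283495 = 4968.91 oz

4969 oz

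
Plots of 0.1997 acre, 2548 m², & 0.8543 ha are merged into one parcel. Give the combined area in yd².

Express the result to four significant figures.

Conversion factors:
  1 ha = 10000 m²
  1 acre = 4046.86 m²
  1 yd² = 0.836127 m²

1.423×10⁴ yd²

0.1997 acre × 4046.86 = 808.158 m²
2548 m² (already m²)
0.8543 ha × 10000 = 8543 m²
Total: 808.158 + 2548 + 8543 = 11899.2 m²
In yd²: 11899.2 / 0.836127 = 14231.3 yd²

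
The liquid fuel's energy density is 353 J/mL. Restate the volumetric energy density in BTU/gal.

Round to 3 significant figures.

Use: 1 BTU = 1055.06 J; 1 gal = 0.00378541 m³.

353 J/mL ÷ 10⁻⁶ m³/mL = 3.53×10⁸ J/m³
3.53×10⁸ J/m³ ÷ 1055.06 J/BTU × 0.00378541 m³/gal = 1266.52 BTU/gal

1270 BTU/gal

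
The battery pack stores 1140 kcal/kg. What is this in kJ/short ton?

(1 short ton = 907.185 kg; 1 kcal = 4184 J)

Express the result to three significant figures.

1140 kcal/kg × 4184 J/kcal = 4.76976×10⁶ J/kg
4.76976×10⁶ J/kg ÷ 1000 J/kJ × 907.185 kg/short ton = 4.32705×10⁶ kJ/short ton

4.33×10⁶ kJ/short ton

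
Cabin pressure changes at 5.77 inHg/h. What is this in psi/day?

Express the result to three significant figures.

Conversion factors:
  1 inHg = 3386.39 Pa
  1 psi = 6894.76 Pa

68.0 psi/day

5.77 inHg/h × 3386.39 Pa/inHg ÷ 3600 s/h = 5.42763 Pa/s
5.42763 Pa/s ÷ 6894.76 Pa/psi × 86400 s/day = 68.015 psi/day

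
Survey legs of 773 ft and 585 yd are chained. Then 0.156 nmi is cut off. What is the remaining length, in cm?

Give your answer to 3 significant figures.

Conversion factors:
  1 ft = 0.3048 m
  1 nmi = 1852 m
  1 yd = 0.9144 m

773 ft × 0.3048 → 235.61 m
585 yd × 0.9144 → 534.924 m
0.156 nmi × 1852 → 288.912 m
Result: 235.61 + 534.924 − 288.912 = 481.622 m
In cm: 481.622 / 0.01 = 48162.2 cm

4.82×10⁴ cm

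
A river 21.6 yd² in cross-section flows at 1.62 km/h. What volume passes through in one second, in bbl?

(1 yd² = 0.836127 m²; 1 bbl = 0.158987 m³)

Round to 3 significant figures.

1.62 km/h × (1/3.6) = 0.45 m/s
21.6 yd² × 0.836127 = 18.0603 m²
V = v × A × t = 0.45 m/s × 18.0603 m² × 1 s = 8.12714 m³
8.12714 m³ ÷ (0.158987 m³/bbl) = 51.1183 bbl

51.1 bbl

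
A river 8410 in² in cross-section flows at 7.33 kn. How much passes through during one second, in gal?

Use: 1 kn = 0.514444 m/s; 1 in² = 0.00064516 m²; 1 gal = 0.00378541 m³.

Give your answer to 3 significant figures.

7.33 kn × 0.514444 → 3.77087 m/s
8410 in² × 0.00064516 → 5.4258 m²
V = v × A × t = 3.77087 m/s × 5.4258 m² × 1 s = 20.46 m³
20.46 m³ ÷ (0.00378541 m³/gal) = 5404.96 gal

5400 gal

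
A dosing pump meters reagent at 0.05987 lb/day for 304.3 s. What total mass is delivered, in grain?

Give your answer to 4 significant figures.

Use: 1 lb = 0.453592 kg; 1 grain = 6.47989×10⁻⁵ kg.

0.05987 lb/day → 3.14312×10⁻⁷ kg/s
m = ṁ × t = 3.14312×10⁻⁷ × 304.3 = 9.56451×10⁻⁵ kg
In grain: 9.56451×10⁻⁵ / 6.47989×10⁻⁵ = 1.47603 grain

1.476 grain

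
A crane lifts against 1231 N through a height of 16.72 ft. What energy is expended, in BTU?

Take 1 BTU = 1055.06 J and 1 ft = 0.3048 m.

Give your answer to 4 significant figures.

5.946 BTU

16.72 ft × 0.3048 → 5.09626 m
W = F × d = 1231 N × 5.09626 m = 6273.5 J
6273.5 J ÷ (1055.06 J/BTU) = 5.94611 BTU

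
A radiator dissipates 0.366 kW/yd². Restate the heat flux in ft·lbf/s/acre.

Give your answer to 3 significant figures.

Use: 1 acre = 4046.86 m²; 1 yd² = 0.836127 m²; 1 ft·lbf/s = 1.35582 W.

1.31×10⁶ ft·lbf/s/acre

0.366 kW/yd² × 1000 W/kW ÷ 0.836127 m²/yd² = 437.733 W/m²
437.733 W/m² ÷ 1.35582 W/ft·lbf/s × 4046.86 m²/acre = 1.30655×10⁶ ft·lbf/s/acre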